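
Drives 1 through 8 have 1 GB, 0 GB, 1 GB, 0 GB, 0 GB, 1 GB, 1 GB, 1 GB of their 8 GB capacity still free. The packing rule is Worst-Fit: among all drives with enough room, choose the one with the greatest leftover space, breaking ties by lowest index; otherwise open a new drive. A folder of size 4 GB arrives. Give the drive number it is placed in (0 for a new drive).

No drive has ≥ 4 GB free, so a new drive is opened.

0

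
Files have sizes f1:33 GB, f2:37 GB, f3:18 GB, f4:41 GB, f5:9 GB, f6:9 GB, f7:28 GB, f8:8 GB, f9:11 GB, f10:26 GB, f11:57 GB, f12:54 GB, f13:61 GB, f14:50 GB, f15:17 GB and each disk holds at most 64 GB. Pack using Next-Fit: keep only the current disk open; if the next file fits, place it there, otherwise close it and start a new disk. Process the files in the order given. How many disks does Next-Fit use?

Put f1 (33 GB) in disk 1; 31 GB remain.
Put f2 (37 GB) in disk 2; 27 GB remain.
Put f3 (18 GB) in disk 2; 9 GB remain.
Put f4 (41 GB) in disk 3; 23 GB remain.
Put f5 (9 GB) in disk 3; 14 GB remain.
Put f6 (9 GB) in disk 3; 5 GB remain.
Put f7 (28 GB) in disk 4; 36 GB remain.
Put f8 (8 GB) in disk 4; 28 GB remain.
Put f9 (11 GB) in disk 4; 17 GB remain.
Put f10 (26 GB) in disk 5; 38 GB remain.
Put f11 (57 GB) in disk 6; 7 GB remain.
Put f12 (54 GB) in disk 7; 10 GB remain.
Put f13 (61 GB) in disk 8; 3 GB remain.
Put f14 (50 GB) in disk 9; 14 GB remain.
Put f15 (17 GB) in disk 10; 47 GB remain.
Final disks: [33] [37,18] [41,9,9] [28,8,11] [26] [57] [54] [61] [50] [17].

10 disks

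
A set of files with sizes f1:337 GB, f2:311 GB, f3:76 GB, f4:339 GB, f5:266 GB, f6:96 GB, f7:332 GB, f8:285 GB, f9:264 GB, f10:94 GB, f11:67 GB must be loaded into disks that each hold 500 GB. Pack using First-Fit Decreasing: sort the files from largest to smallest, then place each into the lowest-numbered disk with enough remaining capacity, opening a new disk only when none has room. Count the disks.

7

Sorted descending: 339, 337, 332, 311, 285, 266, 264, 96, 94, 76, 67.
disk 1: place 339 GB, 161 GB left
disk 2: place 337 GB, 163 GB left
disk 3: place 332 GB, 168 GB left
disk 4: place 311 GB, 189 GB left
disk 5: place 285 GB, 215 GB left
disk 6: place 266 GB, 234 GB left
disk 7: place 264 GB, 236 GB left
disk 1: place 96 GB, 65 GB left
disk 2: place 94 GB, 69 GB left
disk 3: place 76 GB, 92 GB left
disk 2: place 67 GB, 2 GB left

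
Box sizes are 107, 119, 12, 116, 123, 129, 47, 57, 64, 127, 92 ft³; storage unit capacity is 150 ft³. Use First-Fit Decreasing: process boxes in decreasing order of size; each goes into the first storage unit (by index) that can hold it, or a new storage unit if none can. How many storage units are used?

8

Sorted descending: 129, 127, 123, 119, 116, 107, 92, 64, 57, 47, 12.
129 ft³ → storage unit 1 (remaining 21 ft³)
127 ft³ → storage unit 2 (remaining 23 ft³)
123 ft³ → storage unit 3 (remaining 27 ft³)
119 ft³ → storage unit 4 (remaining 31 ft³)
116 ft³ → storage unit 5 (remaining 34 ft³)
107 ft³ → storage unit 6 (remaining 43 ft³)
92 ft³ → storage unit 7 (remaining 58 ft³)
64 ft³ → storage unit 8 (remaining 86 ft³)
57 ft³ → storage unit 7 (remaining 1 ft³)
47 ft³ → storage unit 8 (remaining 39 ft³)
12 ft³ → storage unit 1 (remaining 9 ft³)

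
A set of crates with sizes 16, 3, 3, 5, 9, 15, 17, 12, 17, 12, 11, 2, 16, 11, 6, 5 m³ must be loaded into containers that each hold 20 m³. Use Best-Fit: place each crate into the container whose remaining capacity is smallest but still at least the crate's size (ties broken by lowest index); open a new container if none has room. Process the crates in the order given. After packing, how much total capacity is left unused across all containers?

40

Put 16 m³ in container 1; 4 m³ remain.
Put 3 m³ in container 1; 1 m³ remain.
Put 3 m³ in container 2; 17 m³ remain.
Put 5 m³ in container 2; 12 m³ remain.
Put 9 m³ in container 2; 3 m³ remain.
Put 15 m³ in container 3; 5 m³ remain.
Put 17 m³ in container 4; 3 m³ remain.
Put 12 m³ in container 5; 8 m³ remain.
Put 17 m³ in container 6; 3 m³ remain.
Put 12 m³ in container 7; 8 m³ remain.
Put 11 m³ in container 8; 9 m³ remain.
Put 2 m³ in container 2; 1 m³ remain.
Put 16 m³ in container 9; 4 m³ remain.
Put 11 m³ in container 10; 9 m³ remain.
Put 6 m³ in container 5; 2 m³ remain.
Put 5 m³ in container 3; 0 m³ remain.
10 containers × 20 m³ = 200 m³; used 160 m³; unused 40 m³.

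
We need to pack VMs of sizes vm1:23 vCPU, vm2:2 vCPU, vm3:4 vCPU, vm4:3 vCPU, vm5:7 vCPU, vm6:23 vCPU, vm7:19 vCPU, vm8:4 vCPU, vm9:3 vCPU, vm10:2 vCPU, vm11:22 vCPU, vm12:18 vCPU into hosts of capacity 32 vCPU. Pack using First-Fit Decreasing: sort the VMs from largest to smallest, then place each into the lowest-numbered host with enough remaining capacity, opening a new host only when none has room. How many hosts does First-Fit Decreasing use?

5

Sorted descending: 23, 23, 22, 19, 18, 7, 4, 4, 3, 3, 2, 2.
host 1: place 23 vCPU, 9 vCPU left
host 2: place 23 vCPU, 9 vCPU left
host 3: place 22 vCPU, 10 vCPU left
host 4: place 19 vCPU, 13 vCPU left
host 5: place 18 vCPU, 14 vCPU left
host 1: place 7 vCPU, 2 vCPU left
host 2: place 4 vCPU, 5 vCPU left
host 2: place 4 vCPU, 1 vCPU left
host 3: place 3 vCPU, 7 vCPU left
host 3: place 3 vCPU, 4 vCPU left
host 1: place 2 vCPU, 0 vCPU left
host 3: place 2 vCPU, 2 vCPU left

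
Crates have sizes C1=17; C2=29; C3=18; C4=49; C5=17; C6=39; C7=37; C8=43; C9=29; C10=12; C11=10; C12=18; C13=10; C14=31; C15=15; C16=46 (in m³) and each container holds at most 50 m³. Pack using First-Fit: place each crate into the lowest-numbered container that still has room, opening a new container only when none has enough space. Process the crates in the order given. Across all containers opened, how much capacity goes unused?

30

C1 (17 m³) → container 1 (remaining 33 m³)
C2 (29 m³) → container 1 (remaining 4 m³)
C3 (18 m³) → container 2 (remaining 32 m³)
C4 (49 m³) → container 3 (remaining 1 m³)
C5 (17 m³) → container 2 (remaining 15 m³)
C6 (39 m³) → container 4 (remaining 11 m³)
C7 (37 m³) → container 5 (remaining 13 m³)
C8 (43 m³) → container 6 (remaining 7 m³)
C9 (29 m³) → container 7 (remaining 21 m³)
C10 (12 m³) → container 2 (remaining 3 m³)
C11 (10 m³) → container 4 (remaining 1 m³)
C12 (18 m³) → container 7 (remaining 3 m³)
C13 (10 m³) → container 5 (remaining 3 m³)
C14 (31 m³) → container 8 (remaining 19 m³)
C15 (15 m³) → container 8 (remaining 4 m³)
C16 (46 m³) → container 9 (remaining 4 m³)
9 containers × 50 m³ = 450 m³; used 420 m³; unused 30 m³.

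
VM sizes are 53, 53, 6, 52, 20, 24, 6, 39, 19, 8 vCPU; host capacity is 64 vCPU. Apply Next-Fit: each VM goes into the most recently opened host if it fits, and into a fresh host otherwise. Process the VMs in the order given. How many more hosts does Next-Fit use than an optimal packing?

Next-Fit: [53] [53,6] [52] [20,24,6] [39,19] [8] → 6 hosts.
Total size 280 vCPU; any packing needs at least ⌈280/64⌉ = 5 hosts.
An optimal packing achieves that bound: [53,8] [53,6] [52,6] [39,24] [20,19] → 5 hosts.
Excess: 6 − 5 = 1.

1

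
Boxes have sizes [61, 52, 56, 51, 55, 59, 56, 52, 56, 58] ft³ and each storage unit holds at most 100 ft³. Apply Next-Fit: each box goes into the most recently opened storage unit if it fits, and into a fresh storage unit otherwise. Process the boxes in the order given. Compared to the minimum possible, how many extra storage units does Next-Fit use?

0

Next-Fit: [61] [52] [56] [51] [55] [59] [56] [52] [56] [58] → 10 storage units.
10 boxes exceed 50 ft³ (half the capacity), and no two of those can share a storage unit, so at least 10 storage units are needed.
So 10 is already optimal.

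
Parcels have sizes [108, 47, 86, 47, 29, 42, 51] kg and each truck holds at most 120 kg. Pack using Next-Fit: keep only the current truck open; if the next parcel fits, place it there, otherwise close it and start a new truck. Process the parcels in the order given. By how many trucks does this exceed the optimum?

1

Next-Fit: [108] [47] [86] [47,29,42] [51] → 5 trucks.
Total size 410 kg; any packing needs at least ⌈410/120⌉ = 4 trucks.
An optimal packing achieves that bound: [108] [86,29] [51,47] [47,42] → 4 trucks.
Excess: 5 − 4 = 1.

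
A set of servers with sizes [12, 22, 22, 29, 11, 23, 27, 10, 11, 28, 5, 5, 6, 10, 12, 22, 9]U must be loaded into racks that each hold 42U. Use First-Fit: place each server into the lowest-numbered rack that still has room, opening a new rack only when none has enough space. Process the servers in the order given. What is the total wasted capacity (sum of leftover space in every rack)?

30

rack 1: place 12U, 30U left
rack 1: place 22U, 8U left
rack 2: place 22U, 20U left
rack 3: place 29U, 13U left
rack 2: place 11U, 9U left
rack 4: place 23U, 19U left
rack 5: place 27U, 15U left
rack 3: place 10U, 3U left
rack 4: place 11U, 8U left
rack 6: place 28U, 14U left
rack 1: place 5U, 3U left
rack 2: place 5U, 4U left
rack 4: place 6U, 2U left
rack 5: place 10U, 5U left
rack 6: place 12U, 2U left
rack 7: place 22U, 20U left
rack 7: place 9U, 11U left
7 racks × 42U = 294U; used 264U; unused 30U.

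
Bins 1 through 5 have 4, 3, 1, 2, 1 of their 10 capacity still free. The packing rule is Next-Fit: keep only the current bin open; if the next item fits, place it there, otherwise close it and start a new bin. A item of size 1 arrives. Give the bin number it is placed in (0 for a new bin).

5

Next-Fit only looks at bin 5, which has 1 free.
1 fits there.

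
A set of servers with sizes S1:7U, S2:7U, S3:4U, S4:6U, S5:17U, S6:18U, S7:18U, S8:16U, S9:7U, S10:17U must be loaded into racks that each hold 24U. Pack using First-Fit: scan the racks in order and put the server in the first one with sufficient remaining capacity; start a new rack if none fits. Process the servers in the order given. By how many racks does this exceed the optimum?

1

First-Fit: [7,7,4,6] [17,7] [18] [18] [16] [17] → 6 racks.
Total size 117U; any packing needs at least ⌈117/24⌉ = 5 racks.
An optimal packing achieves that bound: [18,6] [18,4] [17,7] [17,7] [16,7] → 5 racks.
Excess: 6 − 5 = 1.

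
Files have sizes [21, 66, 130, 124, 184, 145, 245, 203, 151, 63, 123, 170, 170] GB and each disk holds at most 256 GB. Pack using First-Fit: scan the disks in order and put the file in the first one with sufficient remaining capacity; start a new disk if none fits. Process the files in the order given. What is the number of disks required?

10

21 GB → disk 1 (remaining 235 GB)
66 GB → disk 1 (remaining 169 GB)
130 GB → disk 1 (remaining 39 GB)
124 GB → disk 2 (remaining 132 GB)
184 GB → disk 3 (remaining 72 GB)
145 GB → disk 4 (remaining 111 GB)
245 GB → disk 5 (remaining 11 GB)
203 GB → disk 6 (remaining 53 GB)
151 GB → disk 7 (remaining 105 GB)
63 GB → disk 2 (remaining 69 GB)
123 GB → disk 8 (remaining 133 GB)
170 GB → disk 9 (remaining 86 GB)
170 GB → disk 10 (remaining 86 GB)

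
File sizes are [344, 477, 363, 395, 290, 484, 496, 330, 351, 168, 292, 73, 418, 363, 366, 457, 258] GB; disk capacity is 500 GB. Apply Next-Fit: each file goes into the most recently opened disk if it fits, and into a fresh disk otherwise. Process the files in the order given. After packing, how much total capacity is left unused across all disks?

disk 1: place 344 GB, 156 GB left
disk 2: place 477 GB, 23 GB left
disk 3: place 363 GB, 137 GB left
disk 4: place 395 GB, 105 GB left
disk 5: place 290 GB, 210 GB left
disk 6: place 484 GB, 16 GB left
disk 7: place 496 GB, 4 GB left
disk 8: place 330 GB, 170 GB left
disk 9: place 351 GB, 149 GB left
disk 10: place 168 GB, 332 GB left
disk 10: place 292 GB, 40 GB left
disk 11: place 73 GB, 427 GB left
disk 11: place 418 GB, 9 GB left
disk 12: place 363 GB, 137 GB left
disk 13: place 366 GB, 134 GB left
disk 14: place 457 GB, 43 GB left
disk 15: place 258 GB, 242 GB left
15 disks × 500 GB = 7500 GB; used 5925 GB; unused 1575 GB.

1575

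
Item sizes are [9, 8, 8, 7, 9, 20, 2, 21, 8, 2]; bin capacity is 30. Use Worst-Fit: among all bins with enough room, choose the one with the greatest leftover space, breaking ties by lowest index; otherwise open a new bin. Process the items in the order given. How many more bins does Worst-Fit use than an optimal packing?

0

Worst-Fit: [9,8,8] [7,9,2,8] [20,2] [21] → 4 bins.
Total size 94; any packing needs at least ⌈94/30⌉ = 4 bins.
So 4 is already optimal.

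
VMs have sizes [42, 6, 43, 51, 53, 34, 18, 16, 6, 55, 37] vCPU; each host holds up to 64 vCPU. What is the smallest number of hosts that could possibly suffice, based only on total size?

6 hosts

Total size = 42 + 6 + 43 + 51 + 53 + 34 + 18 + 16 + 6 + 55 + 37 = 361 vCPU.
⌈361 / 64⌉ = 6.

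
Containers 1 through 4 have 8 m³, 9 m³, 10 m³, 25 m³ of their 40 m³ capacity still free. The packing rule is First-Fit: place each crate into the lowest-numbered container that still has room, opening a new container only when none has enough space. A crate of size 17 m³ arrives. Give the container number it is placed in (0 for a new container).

Containers with room: container 4 (25 m³).
The first with room is container 4.

4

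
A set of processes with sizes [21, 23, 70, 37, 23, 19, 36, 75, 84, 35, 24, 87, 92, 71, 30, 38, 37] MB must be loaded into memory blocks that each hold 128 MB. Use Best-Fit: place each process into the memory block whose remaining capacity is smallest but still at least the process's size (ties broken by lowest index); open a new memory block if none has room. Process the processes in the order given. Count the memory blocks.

7

Put 21 MB in memory block 1; 107 MB remain.
Put 23 MB in memory block 1; 84 MB remain.
Put 70 MB in memory block 1; 14 MB remain.
Put 37 MB in memory block 2; 91 MB remain.
Put 23 MB in memory block 2; 68 MB remain.
Put 19 MB in memory block 2; 49 MB remain.
Put 36 MB in memory block 2; 13 MB remain.
Put 75 MB in memory block 3; 53 MB remain.
Put 84 MB in memory block 4; 44 MB remain.
Put 35 MB in memory block 4; 9 MB remain.
Put 24 MB in memory block 3; 29 MB remain.
Put 87 MB in memory block 5; 41 MB remain.
Put 92 MB in memory block 6; 36 MB remain.
Put 71 MB in memory block 7; 57 MB remain.
Put 30 MB in memory block 6; 6 MB remain.
Put 38 MB in memory block 5; 3 MB remain.
Put 37 MB in memory block 7; 20 MB remain.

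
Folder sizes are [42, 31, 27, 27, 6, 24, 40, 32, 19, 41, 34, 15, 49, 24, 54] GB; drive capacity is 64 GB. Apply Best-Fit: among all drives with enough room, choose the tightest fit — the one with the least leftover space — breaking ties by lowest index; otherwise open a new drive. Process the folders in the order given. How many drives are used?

9 drives

Put 42 GB in drive 1; 22 GB remain.
Put 31 GB in drive 2; 33 GB remain.
Put 27 GB in drive 2; 6 GB remain.
Put 27 GB in drive 3; 37 GB remain.
Put 6 GB in drive 2; 0 GB remain.
Put 24 GB in drive 3; 13 GB remain.
Put 40 GB in drive 4; 24 GB remain.
Put 32 GB in drive 5; 32 GB remain.
Put 19 GB in drive 1; 3 GB remain.
Put 41 GB in drive 6; 23 GB remain.
Put 34 GB in drive 7; 30 GB remain.
Put 15 GB in drive 6; 8 GB remain.
Put 49 GB in drive 8; 15 GB remain.
Put 24 GB in drive 4; 0 GB remain.
Put 54 GB in drive 9; 10 GB remain.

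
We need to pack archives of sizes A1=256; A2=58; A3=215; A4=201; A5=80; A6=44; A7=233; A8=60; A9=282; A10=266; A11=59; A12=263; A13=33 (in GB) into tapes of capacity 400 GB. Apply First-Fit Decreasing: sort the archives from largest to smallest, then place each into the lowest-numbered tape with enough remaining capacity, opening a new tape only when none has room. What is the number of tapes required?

Sorted descending: 282, 266, 263, 256, 233, 215, 201, 80, 60, 59, 58, 44, 33.
Put 282 GB in tape 1; 118 GB remain.
Put 266 GB in tape 2; 134 GB remain.
Put 263 GB in tape 3; 137 GB remain.
Put 256 GB in tape 4; 144 GB remain.
Put 233 GB in tape 5; 167 GB remain.
Put 215 GB in tape 6; 185 GB remain.
Put 201 GB in tape 7; 199 GB remain.
Put 80 GB in tape 1; 38 GB remain.
Put 60 GB in tape 2; 74 GB remain.
Put 59 GB in tape 2; 15 GB remain.
Put 58 GB in tape 3; 79 GB remain.
Put 44 GB in tape 3; 35 GB remain.
Put 33 GB in tape 1; 5 GB remain.
Final tapes: [282,80,33] [266,60,59] [263,58,44] [256] [233] [215] [201].

7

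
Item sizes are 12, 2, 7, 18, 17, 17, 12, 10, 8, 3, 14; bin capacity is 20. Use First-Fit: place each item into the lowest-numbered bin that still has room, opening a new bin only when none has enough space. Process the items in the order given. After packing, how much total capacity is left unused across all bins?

12 → bin 1 (remaining 8)
2 → bin 1 (remaining 6)
7 → bin 2 (remaining 13)
18 → bin 3 (remaining 2)
17 → bin 4 (remaining 3)
17 → bin 5 (remaining 3)
12 → bin 2 (remaining 1)
10 → bin 6 (remaining 10)
8 → bin 6 (remaining 2)
3 → bin 1 (remaining 3)
14 → bin 7 (remaining 6)
7 bins × 20 = 140; used 120; unused 20.

20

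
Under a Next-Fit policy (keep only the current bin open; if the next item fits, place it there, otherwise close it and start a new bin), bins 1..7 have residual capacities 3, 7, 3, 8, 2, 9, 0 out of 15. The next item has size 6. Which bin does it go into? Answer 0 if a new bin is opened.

Next-Fit only looks at bin 7, which has 0 free.
6 does not fit, so a new bin is opened.

0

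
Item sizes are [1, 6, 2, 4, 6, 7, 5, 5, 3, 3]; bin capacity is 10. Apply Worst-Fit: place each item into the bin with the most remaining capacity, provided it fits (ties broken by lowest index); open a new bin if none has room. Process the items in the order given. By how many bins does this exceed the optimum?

0

Worst-Fit: [1,6,2] [4,6] [7,3] [5,5] [3] → 5 bins.
Total size 42; any packing needs at least ⌈42/10⌉ = 5 bins.
So 5 is already optimal.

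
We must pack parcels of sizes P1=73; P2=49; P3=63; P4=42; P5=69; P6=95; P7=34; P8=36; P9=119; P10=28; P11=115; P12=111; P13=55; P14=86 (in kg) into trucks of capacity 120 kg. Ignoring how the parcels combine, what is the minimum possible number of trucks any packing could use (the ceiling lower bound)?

Total size = 73 + 49 + 63 + 42 + 69 + 95 + 34 + 36 + 119 + 28 + 115 + 111 + 55 + 86 = 975 kg.
⌈975 / 120⌉ = 9.

9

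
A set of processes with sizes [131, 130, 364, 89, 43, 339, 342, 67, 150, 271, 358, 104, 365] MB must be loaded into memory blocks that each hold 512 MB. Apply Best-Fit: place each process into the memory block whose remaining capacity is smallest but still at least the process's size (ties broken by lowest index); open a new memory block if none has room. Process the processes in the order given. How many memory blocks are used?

7 memory blocks

Put 131 MB in memory block 1; 381 MB remain.
Put 130 MB in memory block 1; 251 MB remain.
Put 364 MB in memory block 2; 148 MB remain.
Put 89 MB in memory block 2; 59 MB remain.
Put 43 MB in memory block 2; 16 MB remain.
Put 339 MB in memory block 3; 173 MB remain.
Put 342 MB in memory block 4; 170 MB remain.
Put 67 MB in memory block 4; 103 MB remain.
Put 150 MB in memory block 3; 23 MB remain.
Put 271 MB in memory block 5; 241 MB remain.
Put 358 MB in memory block 6; 154 MB remain.
Put 104 MB in memory block 6; 50 MB remain.
Put 365 MB in memory block 7; 147 MB remain.
Final memory blocks: [131,130] [364,89,43] [339,150] [342,67] [271] [358,104] [365].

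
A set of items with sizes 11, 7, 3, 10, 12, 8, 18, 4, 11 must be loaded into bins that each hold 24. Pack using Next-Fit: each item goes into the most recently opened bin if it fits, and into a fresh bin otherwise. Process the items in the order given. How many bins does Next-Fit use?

Put 11 in bin 1; 13 remain.
Put 7 in bin 1; 6 remain.
Put 3 in bin 1; 3 remain.
Put 10 in bin 2; 14 remain.
Put 12 in bin 2; 2 remain.
Put 8 in bin 3; 16 remain.
Put 18 in bin 4; 6 remain.
Put 4 in bin 4; 2 remain.
Put 11 in bin 5; 13 remain.
Final bins: [11,7,3] [10,12] [8] [18,4] [11].

5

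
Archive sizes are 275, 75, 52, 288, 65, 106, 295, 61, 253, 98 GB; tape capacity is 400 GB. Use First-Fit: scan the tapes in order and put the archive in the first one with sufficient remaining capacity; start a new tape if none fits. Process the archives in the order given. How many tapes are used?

275 GB → tape 1 (remaining 125 GB)
75 GB → tape 1 (remaining 50 GB)
52 GB → tape 2 (remaining 348 GB)
288 GB → tape 2 (remaining 60 GB)
65 GB → tape 3 (remaining 335 GB)
106 GB → tape 3 (remaining 229 GB)
295 GB → tape 4 (remaining 105 GB)
61 GB → tape 3 (remaining 168 GB)
253 GB → tape 5 (remaining 147 GB)
98 GB → tape 3 (remaining 70 GB)
Final tapes: [275,75] [52,288] [65,106,61,98] [295] [253].

5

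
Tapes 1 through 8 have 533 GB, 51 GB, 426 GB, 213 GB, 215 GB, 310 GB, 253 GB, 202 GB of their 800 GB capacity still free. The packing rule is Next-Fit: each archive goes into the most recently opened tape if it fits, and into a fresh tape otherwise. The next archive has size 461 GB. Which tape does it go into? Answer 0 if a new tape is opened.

0

Next-Fit only looks at tape 8, which has 202 GB free.
461 GB does not fit, so a new tape is opened.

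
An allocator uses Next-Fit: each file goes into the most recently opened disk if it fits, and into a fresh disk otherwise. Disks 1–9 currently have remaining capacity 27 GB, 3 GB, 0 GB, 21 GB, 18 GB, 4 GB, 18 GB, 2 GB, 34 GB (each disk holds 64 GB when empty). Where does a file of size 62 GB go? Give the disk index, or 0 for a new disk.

Next-Fit only looks at disk 9, which has 34 GB free.
62 GB does not fit, so a new disk is opened.

0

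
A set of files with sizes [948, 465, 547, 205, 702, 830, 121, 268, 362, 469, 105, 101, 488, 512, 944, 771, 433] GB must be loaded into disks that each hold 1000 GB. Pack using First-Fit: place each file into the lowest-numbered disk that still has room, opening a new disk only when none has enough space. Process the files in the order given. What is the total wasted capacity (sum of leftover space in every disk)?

1729

948 GB → disk 1 (remaining 52 GB)
465 GB → disk 2 (remaining 535 GB)
547 GB → disk 3 (remaining 453 GB)
205 GB → disk 2 (remaining 330 GB)
702 GB → disk 4 (remaining 298 GB)
830 GB → disk 5 (remaining 170 GB)
121 GB → disk 2 (remaining 209 GB)
268 GB → disk 3 (remaining 185 GB)
362 GB → disk 6 (remaining 638 GB)
469 GB → disk 6 (remaining 169 GB)
105 GB → disk 2 (remaining 104 GB)
101 GB → disk 2 (remaining 3 GB)
488 GB → disk 7 (remaining 512 GB)
512 GB → disk 7 (remaining 0 GB)
944 GB → disk 8 (remaining 56 GB)
771 GB → disk 9 (remaining 229 GB)
433 GB → disk 10 (remaining 567 GB)
10 disks × 1000 GB = 10000 GB; used 8271 GB; unused 1729 GB.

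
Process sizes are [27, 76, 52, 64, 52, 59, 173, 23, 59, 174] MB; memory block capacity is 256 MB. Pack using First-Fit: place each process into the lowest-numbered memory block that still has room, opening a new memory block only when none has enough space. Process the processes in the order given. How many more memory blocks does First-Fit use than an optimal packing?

1

First-Fit: [27,76,52,64,23] [52,59,59] [173] [174] → 4 memory blocks.
Total size 759 MB; any packing needs at least ⌈759/256⌉ = 3 memory blocks.
An optimal packing achieves that bound: [174,76] [173,59,23] [64,59,52,52,27] → 3 memory blocks.
Excess: 4 − 3 = 1.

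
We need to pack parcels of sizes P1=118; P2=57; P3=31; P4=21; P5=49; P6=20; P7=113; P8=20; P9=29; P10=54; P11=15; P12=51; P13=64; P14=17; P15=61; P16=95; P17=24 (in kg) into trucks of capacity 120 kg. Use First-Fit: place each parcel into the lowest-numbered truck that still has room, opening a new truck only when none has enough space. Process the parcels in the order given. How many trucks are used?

8

truck 1: place P1 (118 kg), 2 kg left
truck 2: place P2 (57 kg), 63 kg left
truck 2: place P3 (31 kg), 32 kg left
truck 2: place P4 (21 kg), 11 kg left
truck 3: place P5 (49 kg), 71 kg left
truck 3: place P6 (20 kg), 51 kg left
truck 4: place P7 (113 kg), 7 kg left
truck 3: place P8 (20 kg), 31 kg left
truck 3: place P9 (29 kg), 2 kg left
truck 5: place P10 (54 kg), 66 kg left
truck 5: place P11 (15 kg), 51 kg left
truck 5: place P12 (51 kg), 0 kg left
truck 6: place P13 (64 kg), 56 kg left
truck 6: place P14 (17 kg), 39 kg left
truck 7: place P15 (61 kg), 59 kg left
truck 8: place P16 (95 kg), 25 kg left
truck 6: place P17 (24 kg), 15 kg left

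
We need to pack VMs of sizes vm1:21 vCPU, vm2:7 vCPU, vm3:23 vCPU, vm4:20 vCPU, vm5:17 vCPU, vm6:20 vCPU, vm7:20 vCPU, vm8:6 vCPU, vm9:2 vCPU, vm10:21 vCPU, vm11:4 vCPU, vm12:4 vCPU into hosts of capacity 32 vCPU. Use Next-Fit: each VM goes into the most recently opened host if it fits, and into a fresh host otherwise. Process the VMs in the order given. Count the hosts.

host 1: place vm1 (21 vCPU), 11 vCPU left
host 1: place vm2 (7 vCPU), 4 vCPU left
host 2: place vm3 (23 vCPU), 9 vCPU left
host 3: place vm4 (20 vCPU), 12 vCPU left
host 4: place vm5 (17 vCPU), 15 vCPU left
host 5: place vm6 (20 vCPU), 12 vCPU left
host 6: place vm7 (20 vCPU), 12 vCPU left
host 6: place vm8 (6 vCPU), 6 vCPU left
host 6: place vm9 (2 vCPU), 4 vCPU left
host 7: place vm10 (21 vCPU), 11 vCPU left
host 7: place vm11 (4 vCPU), 7 vCPU left
host 7: place vm12 (4 vCPU), 3 vCPU left

7 hosts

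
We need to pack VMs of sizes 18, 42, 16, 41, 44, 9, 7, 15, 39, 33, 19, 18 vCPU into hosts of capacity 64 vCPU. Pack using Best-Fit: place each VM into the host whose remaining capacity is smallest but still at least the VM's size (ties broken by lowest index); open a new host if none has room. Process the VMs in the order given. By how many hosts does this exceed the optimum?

1

Best-Fit: [18,42] [16,41,7] [44,9] [15,39] [33,19] [18] → 6 hosts.
Total size 301 vCPU; any packing needs at least ⌈301/64⌉ = 5 hosts.
An optimal packing achieves that bound: [44,19] [42,18] [41,18] [39,16,9] [33,15,7] → 5 hosts.
Excess: 6 − 5 = 1.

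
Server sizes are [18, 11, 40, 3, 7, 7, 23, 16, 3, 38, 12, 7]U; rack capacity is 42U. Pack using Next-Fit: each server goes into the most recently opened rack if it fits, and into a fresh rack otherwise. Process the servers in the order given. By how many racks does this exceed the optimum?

1

Next-Fit: [18,11] [40] [3,7,7,23] [16,3] [38] [12,7] → 6 racks.
Total size 185U; any packing needs at least ⌈185/42⌉ = 5 racks.
An optimal packing achieves that bound: [40] [38,3] [23,18] [16,12,11,3] [7,7,7] → 5 racks.
Excess: 6 − 5 = 1.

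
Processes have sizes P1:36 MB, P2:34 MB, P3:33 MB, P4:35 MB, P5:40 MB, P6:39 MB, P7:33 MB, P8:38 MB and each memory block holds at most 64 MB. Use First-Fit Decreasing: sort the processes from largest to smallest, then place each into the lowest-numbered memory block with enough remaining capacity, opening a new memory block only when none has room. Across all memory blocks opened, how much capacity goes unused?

224

Sorted descending: 40, 39, 38, 36, 35, 34, 33, 33.
40 MB → memory block 1 (remaining 24 MB)
39 MB → memory block 2 (remaining 25 MB)
38 MB → memory block 3 (remaining 26 MB)
36 MB → memory block 4 (remaining 28 MB)
35 MB → memory block 5 (remaining 29 MB)
34 MB → memory block 6 (remaining 30 MB)
33 MB → memory block 7 (remaining 31 MB)
33 MB → memory block 8 (remaining 31 MB)
8 memory blocks × 64 MB = 512 MB; used 288 MB; unused 224 MB.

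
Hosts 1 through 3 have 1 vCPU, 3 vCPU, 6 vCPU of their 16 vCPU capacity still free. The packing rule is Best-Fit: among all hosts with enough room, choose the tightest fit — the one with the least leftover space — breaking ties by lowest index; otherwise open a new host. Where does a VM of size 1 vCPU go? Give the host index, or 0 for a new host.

Hosts with room: host 1 (1 vCPU), host 2 (3 vCPU), host 3 (6 vCPU).
Tightest fit is host 1 with 1 vCPU free.

1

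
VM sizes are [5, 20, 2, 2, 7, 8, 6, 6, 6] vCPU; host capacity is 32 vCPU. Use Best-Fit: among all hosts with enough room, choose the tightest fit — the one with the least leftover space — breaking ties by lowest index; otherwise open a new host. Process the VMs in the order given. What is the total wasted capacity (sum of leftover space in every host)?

34

Put 5 vCPU in host 1; 27 vCPU remain.
Put 20 vCPU in host 1; 7 vCPU remain.
Put 2 vCPU in host 1; 5 vCPU remain.
Put 2 vCPU in host 1; 3 vCPU remain.
Put 7 vCPU in host 2; 25 vCPU remain.
Put 8 vCPU in host 2; 17 vCPU remain.
Put 6 vCPU in host 2; 11 vCPU remain.
Put 6 vCPU in host 2; 5 vCPU remain.
Put 6 vCPU in host 3; 26 vCPU remain.
3 hosts × 32 vCPU = 96 vCPU; used 62 vCPU; unused 34 vCPU.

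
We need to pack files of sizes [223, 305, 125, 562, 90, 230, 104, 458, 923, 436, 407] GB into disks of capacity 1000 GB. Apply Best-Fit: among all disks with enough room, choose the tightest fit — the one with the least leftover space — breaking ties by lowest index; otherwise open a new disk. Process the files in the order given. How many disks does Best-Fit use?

Put 223 GB in disk 1; 777 GB remain.
Put 305 GB in disk 1; 472 GB remain.
Put 125 GB in disk 1; 347 GB remain.
Put 562 GB in disk 2; 438 GB remain.
Put 90 GB in disk 1; 257 GB remain.
Put 230 GB in disk 1; 27 GB remain.
Put 104 GB in disk 2; 334 GB remain.
Put 458 GB in disk 3; 542 GB remain.
Put 923 GB in disk 4; 77 GB remain.
Put 436 GB in disk 3; 106 GB remain.
Put 407 GB in disk 5; 593 GB remain.
Final disks: [223,305,125,90,230] [562,104] [458,436] [923] [407].

5 disks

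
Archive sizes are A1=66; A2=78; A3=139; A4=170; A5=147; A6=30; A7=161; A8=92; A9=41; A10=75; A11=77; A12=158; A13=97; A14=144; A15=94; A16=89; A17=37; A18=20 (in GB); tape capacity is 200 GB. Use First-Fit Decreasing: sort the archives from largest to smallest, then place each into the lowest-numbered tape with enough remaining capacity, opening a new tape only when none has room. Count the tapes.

Sorted descending: 170, 161, 158, 147, 144, 139, 97, 94, 92, 89, 78, 77, 75, 66, 41, 37, 30, 20.
Put 170 GB in tape 1; 30 GB remain.
Put 161 GB in tape 2; 39 GB remain.
Put 158 GB in tape 3; 42 GB remain.
Put 147 GB in tape 4; 53 GB remain.
Put 144 GB in tape 5; 56 GB remain.
Put 139 GB in tape 6; 61 GB remain.
Put 97 GB in tape 7; 103 GB remain.
Put 94 GB in tape 7; 9 GB remain.
Put 92 GB in tape 8; 108 GB remain.
Put 89 GB in tape 8; 19 GB remain.
Put 78 GB in tape 9; 122 GB remain.
Put 77 GB in tape 9; 45 GB remain.
Put 75 GB in tape 10; 125 GB remain.
Put 66 GB in tape 10; 59 GB remain.
Put 41 GB in tape 3; 1 GB remain.
Put 37 GB in tape 2; 2 GB remain.
Put 30 GB in tape 1; 0 GB remain.
Put 20 GB in tape 4; 33 GB remain.

10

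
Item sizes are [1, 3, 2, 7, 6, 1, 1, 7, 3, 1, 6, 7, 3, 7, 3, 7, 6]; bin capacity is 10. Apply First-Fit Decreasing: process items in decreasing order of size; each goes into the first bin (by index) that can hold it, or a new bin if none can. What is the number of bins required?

8 bins

Sorted descending: 7, 7, 7, 7, 7, 6, 6, 6, 3, 3, 3, 3, 2, 1, 1, 1, 1.
bin 1: place 7, 3 left
bin 2: place 7, 3 left
bin 3: place 7, 3 left
bin 4: place 7, 3 left
bin 5: place 7, 3 left
bin 6: place 6, 4 left
bin 7: place 6, 4 left
bin 8: place 6, 4 left
bin 1: place 3, 0 left
bin 2: place 3, 0 left
bin 3: place 3, 0 left
bin 4: place 3, 0 left
bin 5: place 2, 1 left
bin 5: place 1, 0 left
bin 6: place 1, 3 left
bin 6: place 1, 2 left
bin 6: place 1, 1 left
Final bins: [7,3] [7,3] [7,3] [7,3] [7,2,1] [6,1,1,1] [6] [6].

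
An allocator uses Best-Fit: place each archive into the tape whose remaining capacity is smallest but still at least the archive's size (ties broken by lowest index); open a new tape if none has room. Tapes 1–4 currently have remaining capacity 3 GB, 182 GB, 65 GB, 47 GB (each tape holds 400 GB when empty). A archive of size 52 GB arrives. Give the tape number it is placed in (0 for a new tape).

Tapes with room: tape 2 (182 GB), tape 3 (65 GB).
Tightest fit is tape 3 with 65 GB free.

3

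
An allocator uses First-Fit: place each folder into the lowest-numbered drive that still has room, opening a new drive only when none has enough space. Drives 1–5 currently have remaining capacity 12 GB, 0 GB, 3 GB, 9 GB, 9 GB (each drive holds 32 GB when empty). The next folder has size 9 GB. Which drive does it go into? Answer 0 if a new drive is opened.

Drives with room: drive 1 (12 GB), drive 4 (9 GB), drive 5 (9 GB).
The first with room is drive 1.

1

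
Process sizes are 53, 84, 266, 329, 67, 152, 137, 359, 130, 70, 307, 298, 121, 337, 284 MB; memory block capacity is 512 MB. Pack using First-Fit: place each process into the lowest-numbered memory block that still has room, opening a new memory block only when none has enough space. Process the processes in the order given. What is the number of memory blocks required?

7 memory blocks

Put 53 MB in memory block 1; 459 MB remain.
Put 84 MB in memory block 1; 375 MB remain.
Put 266 MB in memory block 1; 109 MB remain.
Put 329 MB in memory block 2; 183 MB remain.
Put 67 MB in memory block 1; 42 MB remain.
Put 152 MB in memory block 2; 31 MB remain.
Put 137 MB in memory block 3; 375 MB remain.
Put 359 MB in memory block 3; 16 MB remain.
Put 130 MB in memory block 4; 382 MB remain.
Put 70 MB in memory block 4; 312 MB remain.
Put 307 MB in memory block 4; 5 MB remain.
Put 298 MB in memory block 5; 214 MB remain.
Put 121 MB in memory block 5; 93 MB remain.
Put 337 MB in memory block 6; 175 MB remain.
Put 284 MB in memory block 7; 228 MB remain.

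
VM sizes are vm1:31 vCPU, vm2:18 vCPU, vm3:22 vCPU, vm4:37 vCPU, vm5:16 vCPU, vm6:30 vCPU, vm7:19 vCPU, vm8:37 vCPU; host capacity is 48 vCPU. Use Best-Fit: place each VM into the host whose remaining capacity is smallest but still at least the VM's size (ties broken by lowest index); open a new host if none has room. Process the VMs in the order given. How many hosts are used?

6 hosts

Put vm1 (31 vCPU) in host 1; 17 vCPU remain.
Put vm2 (18 vCPU) in host 2; 30 vCPU remain.
Put vm3 (22 vCPU) in host 2; 8 vCPU remain.
Put vm4 (37 vCPU) in host 3; 11 vCPU remain.
Put vm5 (16 vCPU) in host 1; 1 vCPU remain.
Put vm6 (30 vCPU) in host 4; 18 vCPU remain.
Put vm7 (19 vCPU) in host 5; 29 vCPU remain.
Put vm8 (37 vCPU) in host 6; 11 vCPU remain.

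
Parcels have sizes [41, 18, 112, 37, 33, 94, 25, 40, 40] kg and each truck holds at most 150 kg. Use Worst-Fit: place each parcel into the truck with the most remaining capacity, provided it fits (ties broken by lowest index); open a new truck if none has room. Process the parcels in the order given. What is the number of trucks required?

4 trucks

Put 41 kg in truck 1; 109 kg remain.
Put 18 kg in truck 1; 91 kg remain.
Put 112 kg in truck 2; 38 kg remain.
Put 37 kg in truck 1; 54 kg remain.
Put 33 kg in truck 1; 21 kg remain.
Put 94 kg in truck 3; 56 kg remain.
Put 25 kg in truck 3; 31 kg remain.
Put 40 kg in truck 4; 110 kg remain.
Put 40 kg in truck 4; 70 kg remain.
Final trucks: [41,18,37,33] [112] [94,25] [40,40].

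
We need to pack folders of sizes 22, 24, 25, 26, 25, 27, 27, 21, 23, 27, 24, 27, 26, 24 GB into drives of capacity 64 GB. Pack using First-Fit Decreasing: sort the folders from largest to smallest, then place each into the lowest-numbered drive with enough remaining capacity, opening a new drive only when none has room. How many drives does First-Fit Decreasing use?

7

Sorted descending: 27, 27, 27, 27, 26, 26, 25, 25, 24, 24, 24, 23, 22, 21.
27 GB → drive 1 (remaining 37 GB)
27 GB → drive 1 (remaining 10 GB)
27 GB → drive 2 (remaining 37 GB)
27 GB → drive 2 (remaining 10 GB)
26 GB → drive 3 (remaining 38 GB)
26 GB → drive 3 (remaining 12 GB)
25 GB → drive 4 (remaining 39 GB)
25 GB → drive 4 (remaining 14 GB)
24 GB → drive 5 (remaining 40 GB)
24 GB → drive 5 (remaining 16 GB)
24 GB → drive 6 (remaining 40 GB)
23 GB → drive 6 (remaining 17 GB)
22 GB → drive 7 (remaining 42 GB)
21 GB → drive 7 (remaining 21 GB)
Final drives: [27,27] [27,27] [26,26] [25,25] [24,24] [24,23] [22,21].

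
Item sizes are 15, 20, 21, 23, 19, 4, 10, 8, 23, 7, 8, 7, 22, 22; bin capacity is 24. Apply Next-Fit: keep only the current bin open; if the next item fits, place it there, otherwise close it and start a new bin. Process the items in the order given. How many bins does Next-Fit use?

15 → bin 1 (remaining 9)
20 → bin 2 (remaining 4)
21 → bin 3 (remaining 3)
23 → bin 4 (remaining 1)
19 → bin 5 (remaining 5)
4 → bin 5 (remaining 1)
10 → bin 6 (remaining 14)
8 → bin 6 (remaining 6)
23 → bin 7 (remaining 1)
7 → bin 8 (remaining 17)
8 → bin 8 (remaining 9)
7 → bin 8 (remaining 2)
22 → bin 9 (remaining 2)
22 → bin 10 (remaining 2)
Final bins: [15] [20] [21] [23] [19,4] [10,8] [23] [7,8,7] [22] [22].

10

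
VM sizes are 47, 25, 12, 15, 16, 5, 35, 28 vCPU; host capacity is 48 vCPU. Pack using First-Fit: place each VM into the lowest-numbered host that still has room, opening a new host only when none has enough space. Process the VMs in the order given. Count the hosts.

Put 47 vCPU in host 1; 1 vCPU remain.
Put 25 vCPU in host 2; 23 vCPU remain.
Put 12 vCPU in host 2; 11 vCPU remain.
Put 15 vCPU in host 3; 33 vCPU remain.
Put 16 vCPU in host 3; 17 vCPU remain.
Put 5 vCPU in host 2; 6 vCPU remain.
Put 35 vCPU in host 4; 13 vCPU remain.
Put 28 vCPU in host 5; 20 vCPU remain.
Final hosts: [47] [25,12,5] [15,16] [35] [28].

5 hosts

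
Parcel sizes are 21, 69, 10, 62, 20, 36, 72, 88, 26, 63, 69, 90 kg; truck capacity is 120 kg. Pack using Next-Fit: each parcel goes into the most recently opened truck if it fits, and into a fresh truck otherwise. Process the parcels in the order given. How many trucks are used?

Put 21 kg in truck 1; 99 kg remain.
Put 69 kg in truck 1; 30 kg remain.
Put 10 kg in truck 1; 20 kg remain.
Put 62 kg in truck 2; 58 kg remain.
Put 20 kg in truck 2; 38 kg remain.
Put 36 kg in truck 2; 2 kg remain.
Put 72 kg in truck 3; 48 kg remain.
Put 88 kg in truck 4; 32 kg remain.
Put 26 kg in truck 4; 6 kg remain.
Put 63 kg in truck 5; 57 kg remain.
Put 69 kg in truck 6; 51 kg remain.
Put 90 kg in truck 7; 30 kg remain.
Final trucks: [21,69,10] [62,20,36] [72] [88,26] [63] [69] [90].

7 trucks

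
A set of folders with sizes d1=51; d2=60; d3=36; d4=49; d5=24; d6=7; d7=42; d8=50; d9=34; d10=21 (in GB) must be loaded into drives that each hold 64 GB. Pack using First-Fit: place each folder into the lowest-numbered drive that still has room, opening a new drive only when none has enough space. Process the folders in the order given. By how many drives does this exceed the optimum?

First-Fit: [51,7] [60] [36,24] [49] [42,21] [50] [34] → 7 drives.
7 folders exceed 32 GB (half the capacity), and no two of those can share a drive, so at least 7 drives are needed.
So 7 is already optimal.

0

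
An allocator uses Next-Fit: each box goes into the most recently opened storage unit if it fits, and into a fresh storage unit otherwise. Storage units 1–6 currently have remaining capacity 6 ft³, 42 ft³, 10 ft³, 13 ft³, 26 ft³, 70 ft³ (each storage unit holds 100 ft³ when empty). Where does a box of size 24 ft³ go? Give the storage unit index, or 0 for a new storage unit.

6

Next-Fit only looks at storage unit 6, which has 70 ft³ free.
24 ft³ fits there.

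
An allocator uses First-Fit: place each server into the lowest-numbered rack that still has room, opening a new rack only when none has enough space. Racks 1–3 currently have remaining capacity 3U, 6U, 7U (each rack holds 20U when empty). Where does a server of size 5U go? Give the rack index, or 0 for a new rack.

Racks with room: rack 2 (6U), rack 3 (7U).
The first with room is rack 2.

2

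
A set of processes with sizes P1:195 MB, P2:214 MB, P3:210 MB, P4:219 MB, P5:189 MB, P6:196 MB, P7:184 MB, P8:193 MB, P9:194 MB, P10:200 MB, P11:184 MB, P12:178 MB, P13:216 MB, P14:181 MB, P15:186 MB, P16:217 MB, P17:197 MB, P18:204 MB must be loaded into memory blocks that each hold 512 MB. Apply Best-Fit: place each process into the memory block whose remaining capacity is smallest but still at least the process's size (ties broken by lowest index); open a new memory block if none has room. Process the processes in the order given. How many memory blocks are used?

9

P1 (195 MB) → memory block 1 (remaining 317 MB)
P2 (214 MB) → memory block 1 (remaining 103 MB)
P3 (210 MB) → memory block 2 (remaining 302 MB)
P4 (219 MB) → memory block 2 (remaining 83 MB)
P5 (189 MB) → memory block 3 (remaining 323 MB)
P6 (196 MB) → memory block 3 (remaining 127 MB)
P7 (184 MB) → memory block 4 (remaining 328 MB)
P8 (193 MB) → memory block 4 (remaining 135 MB)
P9 (194 MB) → memory block 5 (remaining 318 MB)
P10 (200 MB) → memory block 5 (remaining 118 MB)
P11 (184 MB) → memory block 6 (remaining 328 MB)
P12 (178 MB) → memory block 6 (remaining 150 MB)
P13 (216 MB) → memory block 7 (remaining 296 MB)
P14 (181 MB) → memory block 7 (remaining 115 MB)
P15 (186 MB) → memory block 8 (remaining 326 MB)
P16 (217 MB) → memory block 8 (remaining 109 MB)
P17 (197 MB) → memory block 9 (remaining 315 MB)
P18 (204 MB) → memory block 9 (remaining 111 MB)
Final memory blocks: [195,214] [210,219] [189,196] [184,193] [194,200] [184,178] [216,181] [186,217] [197,204].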